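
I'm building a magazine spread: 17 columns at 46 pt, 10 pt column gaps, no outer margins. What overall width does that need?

Summing: 782 + 160 = 942 pt.

942 pt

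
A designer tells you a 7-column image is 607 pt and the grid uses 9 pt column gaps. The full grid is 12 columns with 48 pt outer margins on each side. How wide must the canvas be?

1143 pt

Subtracting 6 column gaps of 9 leaves 553 for 7 columns, so c = 79 pt.
Canvas = 2·48 + 12·79 + 11·9 = 96 + 948 + 99 = 1143 pt.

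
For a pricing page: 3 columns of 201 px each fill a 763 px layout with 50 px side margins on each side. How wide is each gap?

Take off 100 px of margins, leaving 663 px.
3·201 + 2g = 663 → 2g = 60 → g = 30 px.

30 px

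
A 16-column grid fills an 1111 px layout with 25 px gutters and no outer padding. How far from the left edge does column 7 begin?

426 px

1111 − 15·25 = 736; ÷16 gives c = 46 px.
Before column 7: 6 columns + 6 gutters.
Offset = 6·(46 + 25) = 6·71 = 426 px.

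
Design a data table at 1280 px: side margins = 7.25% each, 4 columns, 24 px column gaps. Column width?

Each margin = 7.25% of 1280 = 92.8 px; content = 1280 − 2·92.8 = 1094.4 px.
4c + 3·24 = 1094.4 → 4c = 1022.4 → c = 255.6 px.

255.6 px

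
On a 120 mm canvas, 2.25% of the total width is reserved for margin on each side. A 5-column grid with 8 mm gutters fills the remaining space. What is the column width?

16.52 mm

Each margin = 2.25% of 120 = 2.7 mm; content = 120 − 2·2.7 = 114.6 mm.
5 columns + 4 gutters: 5c + 4·8 = 114.6.
5c = 114.6 − 32 = 82.6, so c = 16.52 mm.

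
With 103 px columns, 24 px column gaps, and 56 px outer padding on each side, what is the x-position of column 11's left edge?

1326 px

Each column+gutter stride is 127 px; 10 of them past the 56 px margin is 56 + 1270 = 1326 px.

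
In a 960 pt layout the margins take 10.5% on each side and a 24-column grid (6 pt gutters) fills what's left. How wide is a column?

25.85 pt

960 × (1 − 2·10.5%) = 960 × 79% = 758.4 pt for the columns.
Subtracting 23 gutters of 6 leaves 620.4 for 24 columns, so c = 25.85 pt.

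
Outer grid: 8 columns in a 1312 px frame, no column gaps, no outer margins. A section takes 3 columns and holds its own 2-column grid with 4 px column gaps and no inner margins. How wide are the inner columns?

244 px

8c = 1312 → c = 164 px.
With no column gaps, 3 columns span 3·164 = 492 px.
Subtracting 1 column gap of 4 leaves 488 for 2 columns, so d = 244 px.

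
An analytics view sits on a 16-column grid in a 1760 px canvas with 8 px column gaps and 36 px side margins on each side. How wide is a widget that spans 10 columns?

1052 px

Take off 72 px of margins, leaving 1688 px.
1688 − 15·8 = 1568; ÷16 gives c = 98 px.
Span of 10: 10·98 + 9·8 = 980 + 72 = 1052 px.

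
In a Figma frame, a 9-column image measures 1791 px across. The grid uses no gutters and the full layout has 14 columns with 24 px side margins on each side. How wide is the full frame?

9c = 1791 → c = 199 px.
Summing: 48 + 2786 = 2834 px.

2834 px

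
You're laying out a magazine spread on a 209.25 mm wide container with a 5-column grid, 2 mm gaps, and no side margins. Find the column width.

209.25 − 4·2 = 201.25; ÷5 gives c = 40.25 mm.

40.25 mm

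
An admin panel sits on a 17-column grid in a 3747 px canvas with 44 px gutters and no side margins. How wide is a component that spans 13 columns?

2855 px

17c + 16·44 = 3747 → 17c = 3043 → c = 179 px.
13-column span = 13·179 + 12·44 = 2855 px.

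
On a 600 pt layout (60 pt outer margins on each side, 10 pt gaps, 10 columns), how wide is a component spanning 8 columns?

382 pt

Inside the margins: 600 − 120 = 480 pt.
10 columns + 9 gaps: 10c + 9·10 = 480.
10c = 480 − 90 = 390, so c = 39 pt.
Span of 8: 8·39 + 7·10 = 312 + 70 = 382 pt.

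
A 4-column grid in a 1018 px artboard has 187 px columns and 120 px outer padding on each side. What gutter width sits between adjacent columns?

10 px

Subtract both margins: 1018 − 2·120 = 778 px.
Columns use 748 px, leaving 30 px across 3 gutters = 10 px each.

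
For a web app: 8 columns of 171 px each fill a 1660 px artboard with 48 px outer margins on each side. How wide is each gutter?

Subtract both margins: 1660 − 2·48 = 1564 px.
Columns use 1368 px, leaving 196 px across 7 gutters = 28 px each.

28 px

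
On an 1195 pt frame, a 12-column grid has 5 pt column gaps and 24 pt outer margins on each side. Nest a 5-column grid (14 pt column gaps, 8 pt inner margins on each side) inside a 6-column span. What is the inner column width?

99.8 pt

Inside the margins: 1195 − 48 = 1147 pt.
12c + 11·5 = 1147 → 12c = 1092 → c = 91 pt.
6 columns plus 5 column gaps: 546 + 25 = 571 pt.
Inner content = 571 − 2·8 = 555 pt.
5 columns + 4 column gaps: 5d + 4·14 = 555.
5d = 555 − 56 = 499, so d = 99.8 pt.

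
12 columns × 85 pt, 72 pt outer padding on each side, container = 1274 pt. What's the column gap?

Subtract both margins: 1274 − 2·72 = 1130 pt.
12 columns take 12·85 = 1020 pt; remaining 110 splits into 11 column gaps.
g = 110 / 11 = 10 pt.

10 pt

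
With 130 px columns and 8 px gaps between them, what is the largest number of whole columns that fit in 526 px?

3 columns

k columns need k·130 + (k−1)·8 = k·138 − 8.
k·138 − 8 ≤ 526 → k ≤ 534 / 138 ≈ 3.87, so k = 3.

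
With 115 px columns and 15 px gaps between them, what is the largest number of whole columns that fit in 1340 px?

10 columns

10 columns: 10·115 + 9·15 = 1285 px ≤ 1340.
11 columns: 1415 px > 1340. So 10.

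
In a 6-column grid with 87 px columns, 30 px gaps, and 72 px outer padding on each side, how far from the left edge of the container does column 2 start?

189 px

Column 2 starts at margin + 1·(column + gutter) = 72 + 1·117 = 189 px.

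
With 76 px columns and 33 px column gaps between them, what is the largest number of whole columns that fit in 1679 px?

k columns need k·76 + (k−1)·33 = k·109 − 33.
k·109 − 33 ≤ 1679 → k ≤ 1712 / 109 ≈ 15.71, so k = 15.

15 columns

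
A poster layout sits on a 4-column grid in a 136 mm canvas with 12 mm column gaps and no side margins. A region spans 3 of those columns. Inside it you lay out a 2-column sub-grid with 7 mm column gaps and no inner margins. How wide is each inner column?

46 mm

4c + 3·12 = 136 → 4c = 100 → c = 25 mm.
3-column span = 3·25 + 2·12 = 99 mm.
2 columns + 1 column gap: 2d + 1·7 = 99.
2d = 99 − 7 = 92, so d = 46 mm.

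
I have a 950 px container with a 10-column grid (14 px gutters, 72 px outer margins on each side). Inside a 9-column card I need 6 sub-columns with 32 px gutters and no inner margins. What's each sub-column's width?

94 px

Subtract both margins: 950 − 2·72 = 806 px.
10 columns + 9 gutters: 10c + 9·14 = 806.
10c = 806 − 126 = 680, so c = 68 px.
9 columns plus 8 gutters: 612 + 112 = 724 px.
6 columns + 5 gutters: 6d + 5·32 = 724.
6d = 724 − 160 = 564, so d = 94 px.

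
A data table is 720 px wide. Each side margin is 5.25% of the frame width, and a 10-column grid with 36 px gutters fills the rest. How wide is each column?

32.04 px

Margins: 5.25% × 720 = 37.8 px each, so content = 720 − 75.6 = 644.4 px.
10 columns + 9 gutters: 10c + 9·36 = 644.4.
10c = 644.4 − 324 = 320.4, so c = 32.04 px.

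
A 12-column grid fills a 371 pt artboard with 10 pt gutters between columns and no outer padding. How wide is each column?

371 − 11·10 = 261; ÷12 gives c = 21.75 pt.

21.75 pt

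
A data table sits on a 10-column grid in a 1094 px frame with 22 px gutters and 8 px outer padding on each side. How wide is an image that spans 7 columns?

Content width = 1094 − 2·8 = 1078 px.
10c + 9·22 = 1078 → 10c = 880 → c = 88 px.
7-column span = 7·88 + 6·22 = 748 px.

748 px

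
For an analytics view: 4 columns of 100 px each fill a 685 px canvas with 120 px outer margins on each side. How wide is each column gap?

Subtract both margins: 685 − 2·120 = 445 px.
4·100 + 3g = 445 → 3g = 45 → g = 15 px.

15 px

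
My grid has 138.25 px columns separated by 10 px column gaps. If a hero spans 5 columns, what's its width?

5-column span = 5·138.25 + 4·10 = 731.25 px.

731.25 px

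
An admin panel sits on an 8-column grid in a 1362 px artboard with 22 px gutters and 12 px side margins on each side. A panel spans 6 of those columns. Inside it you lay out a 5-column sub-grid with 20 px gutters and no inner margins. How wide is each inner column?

Inside the margins: 1362 − 24 = 1338 px.
8 columns + 7 gutters: 8c + 7·22 = 1338.
8c = 1338 − 154 = 1184, so c = 148 px.
6-column span = 6·148 + 5·22 = 998 px.
5 columns + 4 gutters: 5d + 4·20 = 998.
5d = 998 − 80 = 918, so d = 183.6 px.

183.6 px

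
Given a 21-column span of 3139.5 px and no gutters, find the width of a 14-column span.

With no gutters, each column is 3139.5/21 = 149.5 px.
With no gutters, 14 columns span 14·149.5 = 2093 px.

2093 px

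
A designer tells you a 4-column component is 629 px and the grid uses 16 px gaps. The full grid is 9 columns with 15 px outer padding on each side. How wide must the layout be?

1465.25 px

4c + 3·16 = 629 → 4c = 581 → c = 145.25 px.
Total width: 2·15 + 9·145.25 + 8·16 = 1465.25 px.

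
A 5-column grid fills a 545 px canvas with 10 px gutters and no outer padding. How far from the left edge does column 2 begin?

5 columns + 4 gutters: 5c + 4·10 = 545.
5c = 545 − 40 = 505, so c = 101 px.
No margin, so column 2 starts at 1·(column + gutter) = 1·111 = 111 px.

111 px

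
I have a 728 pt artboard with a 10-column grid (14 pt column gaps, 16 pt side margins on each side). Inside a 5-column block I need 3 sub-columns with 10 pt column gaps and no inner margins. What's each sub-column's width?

Subtract both margins: 728 − 2·16 = 696 pt.
696 − 9·14 = 570; ÷10 gives c = 57 pt.
5 columns plus 4 column gaps: 285 + 56 = 341 pt.
3 columns + 2 column gaps: 3d + 2·10 = 341.
3d = 341 − 20 = 321, so d = 107 pt.

107 pt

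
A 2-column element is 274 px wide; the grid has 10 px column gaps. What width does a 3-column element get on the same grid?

416 px

2c + 1·10 = 274 → 2c = 264 → c = 132 px.
3 columns plus 2 column gaps: 396 + 20 = 416 px.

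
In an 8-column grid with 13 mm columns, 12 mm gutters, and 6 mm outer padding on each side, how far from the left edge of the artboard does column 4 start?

Before column 4: the margin + 3 columns + 3 gutters.
Offset = 6 + 3·(13 + 12) = 6 + 75 = 81 mm.

81 mm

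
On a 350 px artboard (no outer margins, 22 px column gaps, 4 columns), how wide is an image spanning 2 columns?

164 px

Subtracting 3 column gaps of 22 leaves 284 for 4 columns, so c = 71 px.
2 columns plus 1 column gap: 142 + 22 = 164 px.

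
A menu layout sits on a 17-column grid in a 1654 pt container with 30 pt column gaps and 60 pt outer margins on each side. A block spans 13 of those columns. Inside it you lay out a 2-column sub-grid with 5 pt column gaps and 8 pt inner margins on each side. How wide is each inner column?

572.5 pt

Take off 120 pt of margins, leaving 1534 pt.
1534 − 16·30 = 1054; ÷17 gives c = 62 pt.
13 columns plus 12 column gaps: 806 + 360 = 1166 pt.
Inner content = 1166 − 2·8 = 1150 pt.
2 columns + 1 column gap: 2d + 1·5 = 1150.
2d = 1150 − 5 = 1145, so d = 572.5 pt.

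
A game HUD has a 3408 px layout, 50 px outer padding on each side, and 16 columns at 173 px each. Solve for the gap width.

Take off 100 px of margins, leaving 3308 px.
16 columns take 16·173 = 2768 px; remaining 540 splits into 15 gaps.
g = 540 / 15 = 36 px.

36 px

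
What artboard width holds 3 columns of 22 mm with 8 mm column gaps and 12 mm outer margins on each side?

Adding margins, columns and gutters: 24 + 66 + 16 = 106 mm.

106 mm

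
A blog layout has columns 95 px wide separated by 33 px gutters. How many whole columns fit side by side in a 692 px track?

5 columns

5 columns: 5·95 + 4·33 = 607 px ≤ 692.
6 columns: 735 px > 692. So 5.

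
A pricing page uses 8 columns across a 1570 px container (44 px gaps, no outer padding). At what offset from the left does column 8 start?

8 columns + 7 gaps: 8c + 7·44 = 1570.
8c = 1570 − 308 = 1262, so c = 157.75 px.
Before column 8: 7 columns + 7 gaps.
Offset = 7·(157.75 + 44) = 7·201.75 = 1412.25 px.

1412.25 px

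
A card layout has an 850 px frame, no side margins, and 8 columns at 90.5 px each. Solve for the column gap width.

Columns use 724 px, leaving 126 px across 7 column gaps = 18 px each.

18 px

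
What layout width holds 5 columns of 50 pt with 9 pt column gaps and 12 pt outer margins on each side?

Layout = 2·12 + 5·50 + 4·9 = 24 + 250 + 36 = 310 pt.

310 pt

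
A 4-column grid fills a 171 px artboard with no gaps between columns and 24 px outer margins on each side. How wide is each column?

30.75 px

Subtract both margins: 171 − 2·24 = 123 px.
123 / 4 = 30.75 px per column.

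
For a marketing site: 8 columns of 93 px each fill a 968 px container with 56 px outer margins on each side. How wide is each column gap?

16 px

Subtract both margins: 968 − 2·56 = 856 px.
8·93 + 7g = 856 → 7g = 112 → g = 16 px.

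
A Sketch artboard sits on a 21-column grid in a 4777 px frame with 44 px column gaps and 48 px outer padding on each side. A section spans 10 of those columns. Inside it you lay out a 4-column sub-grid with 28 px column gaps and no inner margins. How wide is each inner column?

530.5 px

Take off 96 px of margins, leaving 4681 px.
4681 − 20·44 = 3801; ÷21 gives c = 181 px.
Span of 10: 10·181 + 9·44 = 1810 + 396 = 2206 px.
2206 − 3·28 = 2122; ÷4 gives d = 530.5 px.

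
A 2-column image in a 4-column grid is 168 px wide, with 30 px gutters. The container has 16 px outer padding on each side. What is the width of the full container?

2 columns + 1 gutter: 2c + 1·30 = 168.
2c = 168 − 30 = 138, so c = 69 px.
Container = 2·16 + 4·69 + 3·30 = 32 + 276 + 90 = 398 px.

398 px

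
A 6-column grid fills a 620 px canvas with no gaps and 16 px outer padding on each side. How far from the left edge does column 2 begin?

114 px

Take off 32 px of margins, leaving 588 px.
6c = 588 → c = 98 px.
Before column 2: the margin + 1 column + 1 gap.
Offset = 16 + 1·(98 + 0) = 16 + 98 = 114 px.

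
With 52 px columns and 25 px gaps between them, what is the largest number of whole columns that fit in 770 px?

10 columns

10 columns: 10·52 + 9·25 = 745 px ≤ 770.
11 columns: 822 px > 770. So 10.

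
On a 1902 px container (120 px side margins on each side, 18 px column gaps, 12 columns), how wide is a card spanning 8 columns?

Subtract both margins: 1902 − 2·120 = 1662 px.
Subtracting 11 column gaps of 18 leaves 1464 for 12 columns, so c = 122 px.
Span of 8: 8·122 + 7·18 = 976 + 126 = 1102 px.

1102 px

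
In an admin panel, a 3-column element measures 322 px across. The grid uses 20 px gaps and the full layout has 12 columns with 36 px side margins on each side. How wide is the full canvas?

1420 px

Subtracting 2 gaps of 20 leaves 282 for 3 columns, so c = 94 px.
Canvas = 2·36 + 12·94 + 11·20 = 72 + 1128 + 220 = 1420 px.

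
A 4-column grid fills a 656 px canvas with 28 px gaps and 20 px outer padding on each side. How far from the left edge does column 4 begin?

Inside the margins: 656 − 40 = 616 px.
616 − 3·28 = 532; ÷4 gives c = 133 px.
Each column+gutter stride is 161 px; 3 of them past the 20 px margin is 20 + 483 = 503 px.

503 px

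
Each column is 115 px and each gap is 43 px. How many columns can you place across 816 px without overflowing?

5 columns

Each extra column adds 115 + 43 = 158 px.
(816 + 43) / 158 = 5.44, so 5 columns fit.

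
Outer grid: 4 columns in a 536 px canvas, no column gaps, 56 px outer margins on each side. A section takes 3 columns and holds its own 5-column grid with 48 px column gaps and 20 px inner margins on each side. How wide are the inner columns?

17.2 px

Subtract both margins: 536 − 2·56 = 424 px.
424 / 4 = 106 px per column.
With no column gaps, 3 columns span 3·106 = 318 px.
Inner content = 318 − 2·20 = 278 px.
5d + 4·48 = 278 → 5d = 86 → d = 17.2 px.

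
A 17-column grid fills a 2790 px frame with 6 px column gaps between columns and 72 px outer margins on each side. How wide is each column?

Content width = 2790 − 2·72 = 2646 px.
17 columns + 16 column gaps: 17c + 16·6 = 2646.
17c = 2646 − 96 = 2550, so c = 150 px.

150 px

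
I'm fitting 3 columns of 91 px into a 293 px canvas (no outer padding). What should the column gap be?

10 px

Columns use 273 px, leaving 20 px across 2 column gaps = 10 px each.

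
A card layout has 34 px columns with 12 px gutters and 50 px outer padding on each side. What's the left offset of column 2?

Each column+gutter stride is 46 px; 1 of them past the 50 px margin is 50 + 46 = 96 px.

96 px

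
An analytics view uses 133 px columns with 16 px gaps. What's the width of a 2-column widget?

282 px

2-column span = 2·133 + 1·16 = 282 px.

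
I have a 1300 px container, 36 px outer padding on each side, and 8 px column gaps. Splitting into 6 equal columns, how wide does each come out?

198 px

Inside the margins: 1300 − 72 = 1228 px.
6 columns + 5 column gaps: 6c + 5·8 = 1228.
6c = 1228 − 40 = 1188, so c = 198 px.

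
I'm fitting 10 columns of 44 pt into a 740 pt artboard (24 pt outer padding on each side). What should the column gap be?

28 pt

Take off 48 pt of margins, leaving 692 pt.
10·44 + 9g = 692 → 9g = 252 → g = 28 pt.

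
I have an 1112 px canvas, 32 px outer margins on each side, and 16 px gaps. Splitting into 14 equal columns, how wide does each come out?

Content width = 1112 − 2·32 = 1048 px.
14c + 13·16 = 1048 → 14c = 840 → c = 60 px.

60 px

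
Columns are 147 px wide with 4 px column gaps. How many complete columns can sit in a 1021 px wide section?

6 columns: 6·147 + 5·4 = 902 px ≤ 1021.
7 columns: 1053 px > 1021. So 6.

6 columns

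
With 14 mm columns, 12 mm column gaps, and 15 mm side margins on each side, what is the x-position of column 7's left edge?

171 mm

Before column 7: the margin + 6 columns + 6 column gaps.
Offset = 15 + 6·(14 + 12) = 15 + 156 = 171 mm.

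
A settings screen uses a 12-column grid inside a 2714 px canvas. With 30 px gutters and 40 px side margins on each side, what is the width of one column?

192 px

Subtract both margins: 2714 − 2·40 = 2634 px.
2634 − 11·30 = 2304; ÷12 gives c = 192 px.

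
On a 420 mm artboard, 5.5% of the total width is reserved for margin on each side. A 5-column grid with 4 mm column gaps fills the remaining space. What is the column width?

Each margin = 5.5% of 420 = 23.1 mm; content = 420 − 2·23.1 = 373.8 mm.
Subtracting 4 column gaps of 4 leaves 357.8 for 5 columns, so c = 71.56 mm.

71.56 mm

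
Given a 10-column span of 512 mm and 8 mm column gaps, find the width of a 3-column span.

148 mm

10 columns + 9 column gaps: 10c + 9·8 = 512.
10c = 512 − 72 = 440, so c = 44 mm.
3 columns plus 2 column gaps: 132 + 16 = 148 mm.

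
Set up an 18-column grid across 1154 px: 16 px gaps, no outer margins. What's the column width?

18c + 17·16 = 1154 → 18c = 882 → c = 49 px.

49 px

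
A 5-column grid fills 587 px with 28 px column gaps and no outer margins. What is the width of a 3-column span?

5 columns + 4 column gaps: 5c + 4·28 = 587.
5c = 587 − 112 = 475, so c = 95 px.
3-column span = 3·95 + 2·28 = 341 px.

341 px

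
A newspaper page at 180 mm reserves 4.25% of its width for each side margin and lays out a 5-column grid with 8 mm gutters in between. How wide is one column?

Each margin = 4.25% of 180 = 7.65 mm; content = 180 − 2·7.65 = 164.7 mm.
5c + 4·8 = 164.7 → 5c = 132.7 → c = 26.54 mm.

26.54 mm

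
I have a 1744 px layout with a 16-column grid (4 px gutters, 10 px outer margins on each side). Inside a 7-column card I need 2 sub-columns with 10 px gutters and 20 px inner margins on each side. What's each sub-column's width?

351 px

Subtract both margins: 1744 − 2·10 = 1724 px.
1724 − 15·4 = 1664; ÷16 gives c = 104 px.
7-column span = 7·104 + 6·4 = 752 px.
Inner content = 752 − 2·20 = 712 px.
712 − 1·10 = 702; ÷2 gives d = 351 px.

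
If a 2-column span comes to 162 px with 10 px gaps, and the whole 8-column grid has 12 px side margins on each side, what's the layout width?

702 px

2 columns + 1 gap: 2c + 1·10 = 162.
2c = 162 − 10 = 152, so c = 76 px.
Adding margins, columns and gutters: 24 + 608 + 70 = 702 px.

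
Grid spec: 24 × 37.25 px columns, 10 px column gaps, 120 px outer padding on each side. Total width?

Total width: 2·120 + 24·37.25 + 23·10 = 1364 px.

1364 px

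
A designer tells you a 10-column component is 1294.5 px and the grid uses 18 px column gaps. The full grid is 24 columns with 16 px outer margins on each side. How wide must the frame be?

3164 px

Subtracting 9 column gaps of 18 leaves 1132.5 for 10 columns, so c = 113.25 px.
Total width: 2·16 + 24·113.25 + 23·18 = 3164 px.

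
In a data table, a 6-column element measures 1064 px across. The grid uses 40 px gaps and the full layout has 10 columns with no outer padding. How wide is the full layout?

6c + 5·40 = 1064 → 6c = 864 → c = 144 px.
Total width: 10·144 + 9·40 = 1800 px.

1800 px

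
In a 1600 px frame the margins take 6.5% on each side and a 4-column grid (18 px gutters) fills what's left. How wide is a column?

334.5 px

Margins: 6.5% × 1600 = 104 px each, so content = 1600 − 208 = 1392 px.
4 columns + 3 gutters: 4c + 3·18 = 1392.
4c = 1392 − 54 = 1338, so c = 334.5 px.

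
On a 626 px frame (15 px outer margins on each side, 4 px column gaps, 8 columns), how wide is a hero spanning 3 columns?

221 px

Subtract both margins: 626 − 2·15 = 596 px.
8c + 7·4 = 596 → 8c = 568 → c = 71 px.
Span of 3: 3·71 + 2·4 = 213 + 8 = 221 px.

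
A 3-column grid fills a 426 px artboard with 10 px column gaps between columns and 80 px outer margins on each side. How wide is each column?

Inside the margins: 426 − 160 = 266 px.
3 columns + 2 column gaps: 3c + 2·10 = 266.
3c = 266 − 20 = 246, so c = 82 px.

82 px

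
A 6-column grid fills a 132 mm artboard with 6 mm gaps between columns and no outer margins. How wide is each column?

132 − 5·6 = 102; ÷6 gives c = 17 mm.

17 mm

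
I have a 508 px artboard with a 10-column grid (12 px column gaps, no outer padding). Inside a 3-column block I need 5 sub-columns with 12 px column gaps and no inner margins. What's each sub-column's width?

19.2 px

10 columns + 9 column gaps: 10c + 9·12 = 508.
10c = 508 − 108 = 400, so c = 40 px.
3 columns plus 2 column gaps: 120 + 24 = 144 px.
5 columns + 4 column gaps: 5d + 4·12 = 144.
5d = 144 − 48 = 96, so d = 19.2 px.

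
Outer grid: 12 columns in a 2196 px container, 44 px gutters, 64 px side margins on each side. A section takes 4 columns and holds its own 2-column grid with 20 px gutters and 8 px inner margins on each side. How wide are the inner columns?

Subtract both margins: 2196 − 2·64 = 2068 px.
2068 − 11·44 = 1584; ÷12 gives c = 132 px.
4 columns plus 3 gutters: 528 + 132 = 660 px.
Inner content = 660 − 2·8 = 644 px.
644 − 1·20 = 624; ÷2 gives d = 312 px.

312 px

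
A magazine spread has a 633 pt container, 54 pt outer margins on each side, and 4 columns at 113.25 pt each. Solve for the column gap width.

24 pt

Content width = 633 − 2·54 = 525 pt.
Columns use 453 pt, leaving 72 pt across 3 column gaps = 24 pt each.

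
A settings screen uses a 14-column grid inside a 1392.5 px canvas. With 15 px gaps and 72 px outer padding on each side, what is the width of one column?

75.25 px

Subtract both margins: 1392.5 − 2·72 = 1248.5 px.
14c + 13·15 = 1248.5 → 14c = 1053.5 → c = 75.25 px.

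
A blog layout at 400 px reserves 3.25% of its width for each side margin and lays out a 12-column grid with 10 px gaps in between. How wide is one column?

Margins: 3.25% × 400 = 13 px each, so content = 400 − 26 = 374 px.
12 columns + 11 gaps: 12c + 11·10 = 374.
12c = 374 − 110 = 264, so c = 22 px.

22 px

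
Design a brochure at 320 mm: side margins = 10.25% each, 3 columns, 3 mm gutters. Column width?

82.8 mm

320 × (1 − 2·10.25%) = 320 × 79.5% = 254.4 mm for the columns.
3c + 2·3 = 254.4 → 3c = 248.4 → c = 82.8 mm.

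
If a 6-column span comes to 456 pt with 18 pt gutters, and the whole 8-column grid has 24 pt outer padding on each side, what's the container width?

662 pt

6c + 5·18 = 456 → 6c = 366 → c = 61 pt.
Container = 2·24 + 8·61 + 7·18 = 48 + 488 + 126 = 662 pt.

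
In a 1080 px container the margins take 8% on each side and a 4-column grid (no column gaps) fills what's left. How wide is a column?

226.8 px

Each margin = 8% of 1080 = 86.4 px; content = 1080 − 2·86.4 = 907.2 px.
4c = 907.2 → c = 226.8 px.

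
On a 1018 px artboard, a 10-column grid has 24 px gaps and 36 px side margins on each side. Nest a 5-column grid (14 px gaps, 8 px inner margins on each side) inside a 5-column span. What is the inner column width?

77.8 px

Outer content = 1018 − 2·36 = 946 px.
10 columns + 9 gaps: 10c + 9·24 = 946.
10c = 946 − 216 = 730, so c = 73 px.
5 columns plus 4 gaps: 365 + 96 = 461 px.
Inner content = 461 − 2·8 = 445 px.
Subtracting 4 gaps of 14 leaves 389 for 5 columns, so d = 77.8 px.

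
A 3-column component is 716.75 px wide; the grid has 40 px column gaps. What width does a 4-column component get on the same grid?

969 px

3c + 2·40 = 716.75 → 3c = 636.75 → c = 212.25 px.
Span of 4: 4·212.25 + 3·40 = 849 + 120 = 969 px.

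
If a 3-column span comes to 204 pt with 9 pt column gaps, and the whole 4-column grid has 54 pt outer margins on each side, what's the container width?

3c + 2·9 = 204 → 3c = 186 → c = 62 pt.
Total width: 2·54 + 4·62 + 3·9 = 383 pt.

383 pt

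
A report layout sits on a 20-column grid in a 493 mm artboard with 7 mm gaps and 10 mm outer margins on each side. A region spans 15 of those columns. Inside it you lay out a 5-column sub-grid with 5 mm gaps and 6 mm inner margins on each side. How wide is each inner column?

64.2 mm

Outer content = 493 − 2·10 = 473 mm.
20c + 19·7 = 473 → 20c = 340 → c = 17 mm.
15-column span = 15·17 + 14·7 = 353 mm.
Inner content = 353 − 2·6 = 341 mm.
341 − 4·5 = 321; ÷5 gives d = 64.2 mm.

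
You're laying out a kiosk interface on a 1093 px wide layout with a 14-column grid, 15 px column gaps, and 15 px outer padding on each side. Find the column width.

62 px

Subtract both margins: 1093 − 2·15 = 1063 px.
1063 − 13·15 = 868; ÷14 gives c = 62 px.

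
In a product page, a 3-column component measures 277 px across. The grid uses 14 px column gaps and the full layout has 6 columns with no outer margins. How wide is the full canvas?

568 px

277 − 2·14 = 249; ÷3 gives c = 83 px.
Summing: 498 + 70 = 568 px.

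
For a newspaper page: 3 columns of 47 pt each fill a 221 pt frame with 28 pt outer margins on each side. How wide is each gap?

Content width = 221 − 2·28 = 165 pt.
3 columns take 3·47 = 141 pt; remaining 24 splits into 2 gaps.
g = 24 / 2 = 12 pt.

12 pt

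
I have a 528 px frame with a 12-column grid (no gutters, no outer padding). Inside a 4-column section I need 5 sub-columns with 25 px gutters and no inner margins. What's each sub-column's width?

12c = 528 → c = 44 px.
4-column span = 4·44 = 176 px.
Subtracting 4 gutters of 25 leaves 76 for 5 columns, so d = 15.2 px.

15.2 px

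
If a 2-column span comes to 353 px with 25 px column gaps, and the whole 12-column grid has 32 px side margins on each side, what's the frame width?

2c + 1·25 = 353 → 2c = 328 → c = 164 px.
Total width: 2·32 + 12·164 + 11·25 = 2307 px.

2307 px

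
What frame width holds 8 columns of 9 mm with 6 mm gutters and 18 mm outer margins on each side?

Adding margins, columns and gutters: 36 + 72 + 42 = 150 mm.

150 mm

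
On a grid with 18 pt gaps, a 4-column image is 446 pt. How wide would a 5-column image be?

562 pt

4 columns + 3 gaps: 4c + 3·18 = 446.
4c = 446 − 54 = 392, so c = 98 pt.
Span of 5: 5·98 + 4·18 = 490 + 72 = 562 pt.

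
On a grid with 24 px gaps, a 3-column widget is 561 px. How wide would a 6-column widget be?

1146 px

561 − 2·24 = 513; ÷3 gives c = 171 px.
6 columns plus 5 gaps: 1026 + 120 = 1146 px.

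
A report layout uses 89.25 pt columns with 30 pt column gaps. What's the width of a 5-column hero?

5 columns plus 4 column gaps: 446.25 + 120 = 566.25 pt.

566.25 pt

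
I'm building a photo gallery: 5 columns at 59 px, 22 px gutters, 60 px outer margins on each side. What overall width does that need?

503 px

Total width: 2·60 + 5·59 + 4·22 = 503 px.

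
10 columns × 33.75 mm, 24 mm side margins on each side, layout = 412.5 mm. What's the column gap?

3 mm

Content width = 412.5 − 2·24 = 364.5 mm.
10 columns take 10·33.75 = 337.5 mm; remaining 27 splits into 9 column gaps.
g = 27 / 9 = 3 mm.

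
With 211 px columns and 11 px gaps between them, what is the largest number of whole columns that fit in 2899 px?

13 columns

Each extra column adds 211 + 11 = 222 px.
(2899 + 11) / 222 = 13.11, so 13 columns fit.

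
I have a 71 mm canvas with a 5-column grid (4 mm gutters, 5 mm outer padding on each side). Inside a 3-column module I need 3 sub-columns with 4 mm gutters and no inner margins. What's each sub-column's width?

9 mm

Take off 10 mm of margins, leaving 61 mm.
5c + 4·4 = 61 → 5c = 45 → c = 9 mm.
Span of 3: 3·9 + 2·4 = 27 + 8 = 35 mm.
35 − 2·4 = 27; ÷3 gives d = 9 mm.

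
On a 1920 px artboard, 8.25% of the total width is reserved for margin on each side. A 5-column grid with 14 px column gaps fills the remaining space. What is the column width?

309.44 px

1920 × (1 − 2·8.25%) = 1920 × 83.5% = 1603.2 px for the columns.
1603.2 − 4·14 = 1547.2; ÷5 gives c = 309.44 px.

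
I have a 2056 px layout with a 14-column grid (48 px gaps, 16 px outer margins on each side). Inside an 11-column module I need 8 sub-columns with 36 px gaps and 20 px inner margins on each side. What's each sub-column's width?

Inside the margins: 2056 − 32 = 2024 px.
14c + 13·48 = 2024 → 14c = 1400 → c = 100 px.
11-column span = 11·100 + 10·48 = 1580 px.
Inner content = 1580 − 2·20 = 1540 px.
8d + 7·36 = 1540 → 8d = 1288 → d = 161 px.

161 px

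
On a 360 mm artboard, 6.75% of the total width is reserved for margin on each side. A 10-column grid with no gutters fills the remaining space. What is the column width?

Margins: 6.75% × 360 = 24.3 mm each, so content = 360 − 48.6 = 311.4 mm.
10c = 311.4 → c = 31.14 mm.

31.14 mm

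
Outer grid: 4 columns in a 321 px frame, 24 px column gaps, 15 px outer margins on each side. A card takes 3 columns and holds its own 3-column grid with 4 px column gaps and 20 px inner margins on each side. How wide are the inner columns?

54.75 px

Subtract both margins: 321 − 2·15 = 291 px.
291 − 3·24 = 219; ÷4 gives c = 54.75 px.
3-column span = 3·54.75 + 2·24 = 212.25 px.
Inner content = 212.25 − 2·20 = 172.25 px.
3d + 2·4 = 172.25 → 3d = 164.25 → d = 54.75 px.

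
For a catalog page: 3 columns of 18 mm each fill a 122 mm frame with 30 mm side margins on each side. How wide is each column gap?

Inside the margins: 122 − 60 = 62 mm.
3 columns take 3·18 = 54 mm; remaining 8 splits into 2 column gaps.
g = 8 / 2 = 4 mm.

4 mm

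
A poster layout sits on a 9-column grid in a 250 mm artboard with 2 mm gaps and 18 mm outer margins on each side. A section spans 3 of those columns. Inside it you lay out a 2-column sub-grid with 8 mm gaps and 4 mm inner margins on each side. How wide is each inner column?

Subtract both margins: 250 − 2·18 = 214 mm.
9 columns + 8 gaps: 9c + 8·2 = 214.
9c = 214 − 16 = 198, so c = 22 mm.
Span of 3: 3·22 + 2·2 = 66 + 4 = 70 mm.
Inner content = 70 − 2·4 = 62 mm.
62 − 1·8 = 54; ÷2 gives d = 27 mm.

27 mm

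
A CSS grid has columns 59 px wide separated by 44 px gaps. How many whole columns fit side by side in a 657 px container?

Each extra column adds 59 + 44 = 103 px.
(657 + 44) / 103 = 6.81, so 6 columns fit.

6 columns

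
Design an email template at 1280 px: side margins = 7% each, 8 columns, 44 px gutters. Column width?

99.1 px

Each margin = 7% of 1280 = 89.6 px; content = 1280 − 2·89.6 = 1100.8 px.
8c + 7·44 = 1100.8 → 8c = 792.8 → c = 99.1 px.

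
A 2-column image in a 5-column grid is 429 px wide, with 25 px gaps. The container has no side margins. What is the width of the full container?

1110 px

Subtracting 1 gap of 25 leaves 404 for 2 columns, so c = 202 px.
Total width: 5·202 + 4·25 = 1110 px.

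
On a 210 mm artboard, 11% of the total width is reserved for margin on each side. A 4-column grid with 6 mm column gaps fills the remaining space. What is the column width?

Margins: 11% × 210 = 23.1 mm each, so content = 210 − 46.2 = 163.8 mm.
163.8 − 3·6 = 145.8; ÷4 gives c = 36.45 mm.

36.45 mm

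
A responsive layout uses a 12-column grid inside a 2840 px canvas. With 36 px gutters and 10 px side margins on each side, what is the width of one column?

202 px

Take off 20 px of margins, leaving 2820 px.
12 columns + 11 gutters: 12c + 11·36 = 2820.
12c = 2820 − 396 = 2424, so c = 202 px.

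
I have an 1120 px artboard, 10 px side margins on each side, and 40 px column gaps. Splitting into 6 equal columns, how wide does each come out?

150 px

Content width = 1120 − 2·10 = 1100 px.
6c + 5·40 = 1100 → 6c = 900 → c = 150 px.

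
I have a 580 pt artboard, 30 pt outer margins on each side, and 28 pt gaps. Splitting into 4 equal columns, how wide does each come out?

109 pt

Content width = 580 − 2·30 = 520 pt.
520 − 3·28 = 436; ÷4 gives c = 109 pt.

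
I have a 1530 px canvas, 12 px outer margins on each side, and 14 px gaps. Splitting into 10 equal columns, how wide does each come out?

Inside the margins: 1530 − 24 = 1506 px.
10c + 9·14 = 1506 → 10c = 1380 → c = 138 px.

138 px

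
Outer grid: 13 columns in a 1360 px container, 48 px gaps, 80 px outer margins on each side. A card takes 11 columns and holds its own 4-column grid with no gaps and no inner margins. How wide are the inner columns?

Inside the margins: 1360 − 160 = 1200 px.
Subtracting 12 gaps of 48 leaves 624 for 13 columns, so c = 48 px.
Span of 11: 11·48 + 10·48 = 528 + 480 = 1008 px.
4d = 1008 → d = 252 px.

252 px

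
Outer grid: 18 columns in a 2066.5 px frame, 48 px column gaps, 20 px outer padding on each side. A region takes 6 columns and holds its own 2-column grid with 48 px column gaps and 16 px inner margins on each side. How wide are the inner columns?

Take off 40 px of margins, leaving 2026.5 px.
18 columns + 17 column gaps: 18c + 17·48 = 2026.5.
18c = 2026.5 − 816 = 1210.5, so c = 67.25 px.
6-column span = 6·67.25 + 5·48 = 643.5 px.
Inner content = 643.5 − 2·16 = 611.5 px.
2d + 1·48 = 611.5 → 2d = 563.5 → d = 281.75 px.

281.75 px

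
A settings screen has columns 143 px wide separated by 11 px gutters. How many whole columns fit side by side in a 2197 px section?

14 columns

k columns need k·143 + (k−1)·11 = k·154 − 11.
k·154 − 11 ≤ 2197 → k ≤ 2208 / 154 ≈ 14.34, so k = 14.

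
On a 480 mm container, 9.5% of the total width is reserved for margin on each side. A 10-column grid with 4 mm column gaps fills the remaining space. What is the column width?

35.28 mm

480 × (1 − 2·9.5%) = 480 × 81% = 388.8 mm for the columns.
Subtracting 9 column gaps of 4 leaves 352.8 for 10 columns, so c = 35.28 mm.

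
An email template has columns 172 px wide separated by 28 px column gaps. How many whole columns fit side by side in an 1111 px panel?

5 columns

Each extra column adds 172 + 28 = 200 px.
(1111 + 28) / 200 = 5.70, so 5 columns fit.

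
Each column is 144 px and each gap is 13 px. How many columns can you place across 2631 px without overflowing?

16 columns: 16·144 + 15·13 = 2499 px ≤ 2631.
17 columns: 2656 px > 2631. So 16.

16 columns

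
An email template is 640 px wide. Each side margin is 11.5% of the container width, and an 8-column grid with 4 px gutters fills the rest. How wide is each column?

640 × (1 − 2·11.5%) = 640 × 77% = 492.8 px for the columns.
Subtracting 7 gutters of 4 leaves 464.8 for 8 columns, so c = 58.1 px.

58.1 px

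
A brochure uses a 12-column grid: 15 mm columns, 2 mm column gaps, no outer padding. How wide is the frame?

Total width: 12·15 + 11·2 = 202 mm.

202 mm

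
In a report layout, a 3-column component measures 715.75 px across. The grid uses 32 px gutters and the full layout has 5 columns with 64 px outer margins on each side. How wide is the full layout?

3 columns + 2 gutters: 3c + 2·32 = 715.75.
3c = 715.75 − 64 = 651.75, so c = 217.25 px.
Total width: 2·64 + 5·217.25 + 4·32 = 1342.25 px.

1342.25 px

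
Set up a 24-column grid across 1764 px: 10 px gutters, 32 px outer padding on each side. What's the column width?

61.25 px

Take off 64 px of margins, leaving 1700 px.
24 columns + 23 gutters: 24c + 23·10 = 1700.
24c = 1700 − 230 = 1470, so c = 61.25 px.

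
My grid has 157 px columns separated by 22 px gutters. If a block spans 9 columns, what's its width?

9 columns plus 8 gutters: 1413 + 176 = 1589 px.

1589 px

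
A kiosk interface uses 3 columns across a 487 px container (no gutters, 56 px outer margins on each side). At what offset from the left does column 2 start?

Subtract both margins: 487 − 2·56 = 375 px.
With no gutters, each column is 375/3 = 125 px.
Column 2 starts at margin + 1·(column + gutter) = 56 + 1·125 = 181 px.

181 px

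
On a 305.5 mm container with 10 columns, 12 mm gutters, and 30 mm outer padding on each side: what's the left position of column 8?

Subtract both margins: 305.5 − 2·30 = 245.5 mm.
10c + 9·12 = 245.5 → 10c = 137.5 → c = 13.75 mm.
Before column 8: the margin + 7 columns + 7 gutters.
Offset = 30 + 7·(13.75 + 12) = 30 + 180.25 = 210.25 mm.

210.25 mm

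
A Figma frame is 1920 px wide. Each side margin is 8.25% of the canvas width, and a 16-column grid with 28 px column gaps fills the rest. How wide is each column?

73.95 px

1920 × (1 − 2·8.25%) = 1920 × 83.5% = 1603.2 px for the columns.
16c + 15·28 = 1603.2 → 16c = 1183.2 → c = 73.95 px.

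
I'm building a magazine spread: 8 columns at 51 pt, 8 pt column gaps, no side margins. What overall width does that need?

464 pt

Artboard = 8·51 + 7·8 = 408 + 56 = 464 pt.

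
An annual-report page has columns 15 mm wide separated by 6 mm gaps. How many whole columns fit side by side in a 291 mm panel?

14 columns

k columns need k·15 + (k−1)·6 = k·21 − 6.
k·21 − 6 ≤ 291 → k ≤ 297 / 21 ≈ 14.14, so k = 14.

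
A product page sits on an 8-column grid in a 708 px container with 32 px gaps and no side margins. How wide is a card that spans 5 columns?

430.5 px

8c + 7·32 = 708 → 8c = 484 → c = 60.5 px.
5 columns plus 4 gaps: 302.5 + 128 = 430.5 px.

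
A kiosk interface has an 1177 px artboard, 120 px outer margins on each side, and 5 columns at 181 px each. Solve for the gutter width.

Subtract both margins: 1177 − 2·120 = 937 px.
Columns use 905 px, leaving 32 px across 4 gutters = 8 px each.

8 px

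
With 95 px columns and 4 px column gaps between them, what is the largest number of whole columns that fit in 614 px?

6 columns

6 columns: 6·95 + 5·4 = 590 px ≤ 614.
7 columns: 689 px > 614. So 6.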